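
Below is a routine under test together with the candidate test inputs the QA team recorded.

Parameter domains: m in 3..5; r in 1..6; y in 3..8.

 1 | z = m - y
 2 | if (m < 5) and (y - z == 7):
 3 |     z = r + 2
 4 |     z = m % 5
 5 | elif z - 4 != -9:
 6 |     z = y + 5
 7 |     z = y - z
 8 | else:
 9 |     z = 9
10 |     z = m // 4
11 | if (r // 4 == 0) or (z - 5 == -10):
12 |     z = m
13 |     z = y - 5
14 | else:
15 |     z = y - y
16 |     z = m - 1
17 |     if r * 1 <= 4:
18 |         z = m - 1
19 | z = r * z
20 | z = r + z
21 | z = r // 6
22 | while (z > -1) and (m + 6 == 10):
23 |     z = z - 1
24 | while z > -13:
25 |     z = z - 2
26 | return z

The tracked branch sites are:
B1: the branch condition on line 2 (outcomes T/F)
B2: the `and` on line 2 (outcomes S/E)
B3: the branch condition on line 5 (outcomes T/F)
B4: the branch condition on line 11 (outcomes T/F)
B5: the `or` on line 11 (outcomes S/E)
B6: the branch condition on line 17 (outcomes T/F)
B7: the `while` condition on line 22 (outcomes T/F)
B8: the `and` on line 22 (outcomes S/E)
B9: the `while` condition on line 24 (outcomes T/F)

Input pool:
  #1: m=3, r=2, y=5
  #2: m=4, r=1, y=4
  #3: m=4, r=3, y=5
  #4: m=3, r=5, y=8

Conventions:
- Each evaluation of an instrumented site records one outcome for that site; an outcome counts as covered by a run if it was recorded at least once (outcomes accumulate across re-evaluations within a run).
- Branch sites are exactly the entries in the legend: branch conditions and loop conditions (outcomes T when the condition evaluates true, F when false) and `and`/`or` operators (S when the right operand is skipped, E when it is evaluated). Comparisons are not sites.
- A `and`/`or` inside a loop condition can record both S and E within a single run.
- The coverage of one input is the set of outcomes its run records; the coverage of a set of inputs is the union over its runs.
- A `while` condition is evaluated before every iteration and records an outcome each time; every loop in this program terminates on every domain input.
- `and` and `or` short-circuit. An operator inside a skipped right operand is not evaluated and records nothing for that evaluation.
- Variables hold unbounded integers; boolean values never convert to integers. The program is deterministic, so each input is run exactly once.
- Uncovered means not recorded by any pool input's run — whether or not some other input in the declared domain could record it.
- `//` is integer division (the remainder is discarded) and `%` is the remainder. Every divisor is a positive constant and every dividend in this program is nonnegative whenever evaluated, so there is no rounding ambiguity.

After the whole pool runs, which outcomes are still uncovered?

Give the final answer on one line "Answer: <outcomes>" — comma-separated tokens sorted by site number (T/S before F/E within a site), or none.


#1 (m=3, r=2, y=5) -> covered: B1=T, B2=E, B4=T, B5=S, B7=F, B8=E, B9=T, B9=F
#2 (m=4, r=1, y=4) -> covered: B1=F, B2=E, B3=T, B4=T, B5=S, B7=T, B7=F, B8=S, B8=E, B9=T, B9=F
#3 (m=4, r=3, y=5) -> covered: B1=F, B2=E, B3=T, B4=T, B5=S, B7=T, B7=F, B8=S, B8=E, B9=T, B9=F
#4 (m=3, r=5, y=8) -> covered: B1=F, B2=E, B3=F, B4=F, B5=E, B6=F, B7=F, B8=E, B9=T, B9=F
union over the pool: B1=T, B1=F, B2=E, B3=T, B3=F, B4=T, B4=F, B5=S, B5=E, B6=F, B7=T, B7=F, B8=S, B8=E, B9=T, B9=F
uncovered (2 of 18): B2=S, B6=T
Answer: B2=S, B6=T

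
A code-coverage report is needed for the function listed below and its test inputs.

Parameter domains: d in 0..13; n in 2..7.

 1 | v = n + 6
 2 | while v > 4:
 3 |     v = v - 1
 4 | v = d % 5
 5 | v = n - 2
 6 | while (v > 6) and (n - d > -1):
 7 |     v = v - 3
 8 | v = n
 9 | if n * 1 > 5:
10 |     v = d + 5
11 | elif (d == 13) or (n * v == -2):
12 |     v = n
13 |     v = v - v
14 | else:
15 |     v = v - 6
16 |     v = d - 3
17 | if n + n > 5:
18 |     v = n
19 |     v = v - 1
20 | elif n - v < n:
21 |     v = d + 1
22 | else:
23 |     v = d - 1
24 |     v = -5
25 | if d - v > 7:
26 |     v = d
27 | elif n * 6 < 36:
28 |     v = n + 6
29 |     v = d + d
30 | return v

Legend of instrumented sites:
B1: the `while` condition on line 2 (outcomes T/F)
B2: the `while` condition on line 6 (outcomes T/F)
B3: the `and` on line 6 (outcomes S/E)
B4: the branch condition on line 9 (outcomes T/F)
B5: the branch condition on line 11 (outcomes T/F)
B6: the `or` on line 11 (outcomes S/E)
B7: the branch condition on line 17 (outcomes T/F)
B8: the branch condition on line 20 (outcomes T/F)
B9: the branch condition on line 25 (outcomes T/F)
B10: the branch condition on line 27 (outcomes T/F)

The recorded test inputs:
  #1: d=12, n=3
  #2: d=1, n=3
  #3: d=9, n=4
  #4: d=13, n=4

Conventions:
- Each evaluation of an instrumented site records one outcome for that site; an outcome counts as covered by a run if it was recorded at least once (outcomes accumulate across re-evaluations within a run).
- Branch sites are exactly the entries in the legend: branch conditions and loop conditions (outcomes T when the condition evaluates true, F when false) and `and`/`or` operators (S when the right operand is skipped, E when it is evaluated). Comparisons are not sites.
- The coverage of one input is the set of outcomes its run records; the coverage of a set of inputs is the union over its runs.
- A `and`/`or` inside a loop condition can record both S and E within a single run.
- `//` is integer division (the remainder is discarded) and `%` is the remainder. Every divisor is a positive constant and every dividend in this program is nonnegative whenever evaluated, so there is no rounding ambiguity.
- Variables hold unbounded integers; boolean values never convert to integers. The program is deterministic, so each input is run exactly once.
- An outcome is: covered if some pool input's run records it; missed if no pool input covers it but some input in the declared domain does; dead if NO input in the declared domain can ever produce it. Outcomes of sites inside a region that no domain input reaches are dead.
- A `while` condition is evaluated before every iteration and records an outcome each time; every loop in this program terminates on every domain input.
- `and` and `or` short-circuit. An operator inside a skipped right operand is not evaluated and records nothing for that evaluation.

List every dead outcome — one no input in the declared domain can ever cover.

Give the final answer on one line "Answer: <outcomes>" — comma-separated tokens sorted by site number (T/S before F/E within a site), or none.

running all 84 domain inputs and tallying outcomes:
  B2=T: zero occurrences over every domain input -> dead
  B3=E: zero occurrences over every domain input -> dead
  reachable outcomes have witnesses, e.g. B1=T (e.g. d=0, n=2), B1=F (e.g. d=0, n=2), B2=F (e.g. d=0, n=2), B3=S (e.g. d=0, n=2)

Answer: B2=T, B3=E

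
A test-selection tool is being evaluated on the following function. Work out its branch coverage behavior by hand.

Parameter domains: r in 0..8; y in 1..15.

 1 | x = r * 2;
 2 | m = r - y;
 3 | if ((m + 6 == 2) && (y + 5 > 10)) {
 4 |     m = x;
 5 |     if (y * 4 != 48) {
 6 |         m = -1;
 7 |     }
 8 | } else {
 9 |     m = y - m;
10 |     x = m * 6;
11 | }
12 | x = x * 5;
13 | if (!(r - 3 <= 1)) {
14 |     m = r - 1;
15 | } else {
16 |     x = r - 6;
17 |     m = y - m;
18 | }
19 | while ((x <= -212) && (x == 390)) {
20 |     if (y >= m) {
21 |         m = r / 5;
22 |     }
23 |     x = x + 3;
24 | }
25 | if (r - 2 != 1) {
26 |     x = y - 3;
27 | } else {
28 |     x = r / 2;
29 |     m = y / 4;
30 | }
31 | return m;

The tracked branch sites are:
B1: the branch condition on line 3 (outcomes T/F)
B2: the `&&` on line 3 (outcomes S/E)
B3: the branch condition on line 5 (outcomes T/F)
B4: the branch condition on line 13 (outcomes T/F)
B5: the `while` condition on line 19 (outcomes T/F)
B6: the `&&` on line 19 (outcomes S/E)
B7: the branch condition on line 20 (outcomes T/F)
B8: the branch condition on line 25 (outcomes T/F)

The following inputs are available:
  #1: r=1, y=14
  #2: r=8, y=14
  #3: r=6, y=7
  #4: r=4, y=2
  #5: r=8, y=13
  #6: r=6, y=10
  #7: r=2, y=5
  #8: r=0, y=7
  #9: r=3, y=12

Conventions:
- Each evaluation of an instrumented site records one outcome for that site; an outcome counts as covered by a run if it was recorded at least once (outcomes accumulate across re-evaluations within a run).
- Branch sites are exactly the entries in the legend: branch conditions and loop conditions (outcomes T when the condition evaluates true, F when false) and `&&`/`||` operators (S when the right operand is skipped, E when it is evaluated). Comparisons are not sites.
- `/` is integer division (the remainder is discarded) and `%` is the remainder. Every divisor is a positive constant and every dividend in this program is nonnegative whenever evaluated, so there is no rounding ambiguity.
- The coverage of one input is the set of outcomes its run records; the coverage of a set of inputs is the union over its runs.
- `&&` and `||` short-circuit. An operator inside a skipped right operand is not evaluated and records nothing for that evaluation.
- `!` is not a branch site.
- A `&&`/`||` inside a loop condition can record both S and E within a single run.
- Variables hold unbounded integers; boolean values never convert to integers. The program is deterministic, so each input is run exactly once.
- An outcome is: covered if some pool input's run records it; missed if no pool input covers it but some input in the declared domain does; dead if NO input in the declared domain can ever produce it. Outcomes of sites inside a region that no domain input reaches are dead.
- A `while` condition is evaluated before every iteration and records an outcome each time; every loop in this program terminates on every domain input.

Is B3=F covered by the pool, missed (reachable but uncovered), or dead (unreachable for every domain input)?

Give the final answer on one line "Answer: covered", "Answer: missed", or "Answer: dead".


no pool input records B3=F
but domain input (r=8, y=12) does record it -> reachable, so missed
Answer: missed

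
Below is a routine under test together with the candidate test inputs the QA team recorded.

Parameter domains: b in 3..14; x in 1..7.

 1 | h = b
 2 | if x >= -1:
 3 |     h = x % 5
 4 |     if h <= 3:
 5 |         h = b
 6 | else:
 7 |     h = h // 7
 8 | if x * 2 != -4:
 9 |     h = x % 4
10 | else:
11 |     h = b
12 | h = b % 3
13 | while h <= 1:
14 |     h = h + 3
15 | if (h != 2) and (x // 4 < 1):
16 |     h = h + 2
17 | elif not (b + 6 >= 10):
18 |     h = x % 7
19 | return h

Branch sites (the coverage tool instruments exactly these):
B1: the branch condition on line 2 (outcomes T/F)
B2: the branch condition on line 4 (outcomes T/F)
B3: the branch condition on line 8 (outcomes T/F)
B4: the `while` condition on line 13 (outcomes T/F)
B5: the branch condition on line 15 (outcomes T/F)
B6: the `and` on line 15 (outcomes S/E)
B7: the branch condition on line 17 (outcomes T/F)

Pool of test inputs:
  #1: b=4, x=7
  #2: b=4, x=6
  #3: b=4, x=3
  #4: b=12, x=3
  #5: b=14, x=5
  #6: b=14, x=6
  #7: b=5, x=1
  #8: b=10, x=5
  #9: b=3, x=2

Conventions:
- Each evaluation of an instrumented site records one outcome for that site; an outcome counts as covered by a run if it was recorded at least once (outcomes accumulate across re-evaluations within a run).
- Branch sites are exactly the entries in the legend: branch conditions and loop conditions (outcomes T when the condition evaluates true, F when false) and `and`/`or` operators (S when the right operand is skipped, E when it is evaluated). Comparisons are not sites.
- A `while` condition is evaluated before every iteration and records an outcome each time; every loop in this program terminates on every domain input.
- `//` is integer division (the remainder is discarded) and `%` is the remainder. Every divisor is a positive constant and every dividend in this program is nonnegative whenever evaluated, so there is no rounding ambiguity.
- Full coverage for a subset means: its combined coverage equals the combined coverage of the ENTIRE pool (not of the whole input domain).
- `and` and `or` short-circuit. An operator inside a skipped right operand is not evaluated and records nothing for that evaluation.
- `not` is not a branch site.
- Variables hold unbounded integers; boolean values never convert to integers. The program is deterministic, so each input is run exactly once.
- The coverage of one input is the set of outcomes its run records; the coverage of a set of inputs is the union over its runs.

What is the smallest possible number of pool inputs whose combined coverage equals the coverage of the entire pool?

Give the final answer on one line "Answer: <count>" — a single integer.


test 1 (b=4, x=7) fires B1->T, B2->T, B3->T, B4->T, B4->F, B6->E, B5->F, B7->F; hits B1=T, B2=T, B3=T, B4=T, B4=F, B5=F, B6=E, B7=F
test 2 (b=4, x=6) fires B1->T, B2->T, B3->T, B4->T, B4->F, B6->E, B5->F, B7->F; hits B1=T, B2=T, B3=T, B4=T, B4=F, B5=F, B6=E, B7=F
test 3 (b=4, x=3) fires B1->T, B2->T, B3->T, B4->T, B4->F, B6->E, B5->T; hits B1=T, B2=T, B3=T, B4=T, B4=F, B5=T, B6=E
test 4 (b=12, x=3) fires B1->T, B2->T, B3->T, B4->T, B4->F, B6->E, B5->T; hits B1=T, B2=T, B3=T, B4=T, B4=F, B5=T, B6=E
test 5 (b=14, x=5) fires B1->T, B2->T, B3->T, B4->F, B6->S, B5->F, B7->F; hits B1=T, B2=T, B3=T, B4=F, B5=F, B6=S, B7=F
test 6 (b=14, x=6) fires B1->T, B2->T, B3->T, B4->F, B6->S, B5->F, B7->F; hits B1=T, B2=T, B3=T, B4=F, B5=F, B6=S, B7=F
test 7 (b=5, x=1) fires B1->T, B2->T, B3->T, B4->F, B6->S, B5->F, B7->F; hits B1=T, B2=T, B3=T, B4=F, B5=F, B6=S, B7=F
test 8 (b=10, x=5) fires B1->T, B2->T, B3->T, B4->T, B4->F, B6->E, B5->F, B7->F; hits B1=T, B2=T, B3=T, B4=T, B4=F, B5=F, B6=E, B7=F
test 9 (b=3, x=2) fires B1->T, B2->T, B3->T, B4->T, B4->F, B6->E, B5->T; hits B1=T, B2=T, B3=T, B4=T, B4=F, B5=T, B6=E
the full pool covers 10 outcomes: B1=T, B2=T, B3=T, B4=T, B4=F, B5=T, B5=F, B6=S, B6=E, B7=F
checked all size-1 subsets: none covers 10 outcomes (max 8/10)
inputs {3, 5} (size 2) cover everything; no size-2 subset with a lexicographically smaller index list covers all 10
Answer: 2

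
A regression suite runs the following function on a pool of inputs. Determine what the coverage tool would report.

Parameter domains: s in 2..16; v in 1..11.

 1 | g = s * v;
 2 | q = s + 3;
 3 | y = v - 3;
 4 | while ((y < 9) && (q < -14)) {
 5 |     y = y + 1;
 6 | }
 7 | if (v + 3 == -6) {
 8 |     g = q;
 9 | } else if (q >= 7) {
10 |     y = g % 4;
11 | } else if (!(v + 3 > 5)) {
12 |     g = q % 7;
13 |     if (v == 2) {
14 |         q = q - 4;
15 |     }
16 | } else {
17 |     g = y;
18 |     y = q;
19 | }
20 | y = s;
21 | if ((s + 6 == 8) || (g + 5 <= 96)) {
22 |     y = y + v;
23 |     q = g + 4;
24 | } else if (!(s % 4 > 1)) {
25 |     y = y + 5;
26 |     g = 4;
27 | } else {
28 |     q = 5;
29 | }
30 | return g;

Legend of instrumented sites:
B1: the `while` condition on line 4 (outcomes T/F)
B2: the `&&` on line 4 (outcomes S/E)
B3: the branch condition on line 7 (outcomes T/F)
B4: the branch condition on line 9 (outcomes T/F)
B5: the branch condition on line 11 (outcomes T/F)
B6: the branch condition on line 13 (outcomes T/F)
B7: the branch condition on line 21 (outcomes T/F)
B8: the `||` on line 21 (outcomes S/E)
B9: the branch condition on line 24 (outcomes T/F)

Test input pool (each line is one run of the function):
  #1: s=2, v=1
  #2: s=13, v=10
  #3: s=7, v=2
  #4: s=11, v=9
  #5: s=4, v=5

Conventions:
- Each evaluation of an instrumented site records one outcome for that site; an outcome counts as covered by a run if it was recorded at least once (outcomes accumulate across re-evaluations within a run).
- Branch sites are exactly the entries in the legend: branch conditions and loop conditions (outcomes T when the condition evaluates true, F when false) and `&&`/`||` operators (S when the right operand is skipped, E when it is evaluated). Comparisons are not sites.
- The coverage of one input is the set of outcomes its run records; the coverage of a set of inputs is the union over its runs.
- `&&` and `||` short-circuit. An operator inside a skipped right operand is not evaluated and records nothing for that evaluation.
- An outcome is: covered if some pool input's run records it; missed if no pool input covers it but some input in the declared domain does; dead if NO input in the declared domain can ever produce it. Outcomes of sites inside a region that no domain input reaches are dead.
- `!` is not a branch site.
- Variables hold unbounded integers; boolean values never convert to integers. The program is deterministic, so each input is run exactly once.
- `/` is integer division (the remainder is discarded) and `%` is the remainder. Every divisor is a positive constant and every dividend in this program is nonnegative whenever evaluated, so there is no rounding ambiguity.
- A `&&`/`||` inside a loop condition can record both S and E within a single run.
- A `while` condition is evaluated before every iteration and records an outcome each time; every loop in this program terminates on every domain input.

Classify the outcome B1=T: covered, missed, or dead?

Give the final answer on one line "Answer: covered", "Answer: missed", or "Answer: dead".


no pool input records B1=T
checking all 165 inputs in the declared domain: B1=T is never recorded -> dead
Answer: dead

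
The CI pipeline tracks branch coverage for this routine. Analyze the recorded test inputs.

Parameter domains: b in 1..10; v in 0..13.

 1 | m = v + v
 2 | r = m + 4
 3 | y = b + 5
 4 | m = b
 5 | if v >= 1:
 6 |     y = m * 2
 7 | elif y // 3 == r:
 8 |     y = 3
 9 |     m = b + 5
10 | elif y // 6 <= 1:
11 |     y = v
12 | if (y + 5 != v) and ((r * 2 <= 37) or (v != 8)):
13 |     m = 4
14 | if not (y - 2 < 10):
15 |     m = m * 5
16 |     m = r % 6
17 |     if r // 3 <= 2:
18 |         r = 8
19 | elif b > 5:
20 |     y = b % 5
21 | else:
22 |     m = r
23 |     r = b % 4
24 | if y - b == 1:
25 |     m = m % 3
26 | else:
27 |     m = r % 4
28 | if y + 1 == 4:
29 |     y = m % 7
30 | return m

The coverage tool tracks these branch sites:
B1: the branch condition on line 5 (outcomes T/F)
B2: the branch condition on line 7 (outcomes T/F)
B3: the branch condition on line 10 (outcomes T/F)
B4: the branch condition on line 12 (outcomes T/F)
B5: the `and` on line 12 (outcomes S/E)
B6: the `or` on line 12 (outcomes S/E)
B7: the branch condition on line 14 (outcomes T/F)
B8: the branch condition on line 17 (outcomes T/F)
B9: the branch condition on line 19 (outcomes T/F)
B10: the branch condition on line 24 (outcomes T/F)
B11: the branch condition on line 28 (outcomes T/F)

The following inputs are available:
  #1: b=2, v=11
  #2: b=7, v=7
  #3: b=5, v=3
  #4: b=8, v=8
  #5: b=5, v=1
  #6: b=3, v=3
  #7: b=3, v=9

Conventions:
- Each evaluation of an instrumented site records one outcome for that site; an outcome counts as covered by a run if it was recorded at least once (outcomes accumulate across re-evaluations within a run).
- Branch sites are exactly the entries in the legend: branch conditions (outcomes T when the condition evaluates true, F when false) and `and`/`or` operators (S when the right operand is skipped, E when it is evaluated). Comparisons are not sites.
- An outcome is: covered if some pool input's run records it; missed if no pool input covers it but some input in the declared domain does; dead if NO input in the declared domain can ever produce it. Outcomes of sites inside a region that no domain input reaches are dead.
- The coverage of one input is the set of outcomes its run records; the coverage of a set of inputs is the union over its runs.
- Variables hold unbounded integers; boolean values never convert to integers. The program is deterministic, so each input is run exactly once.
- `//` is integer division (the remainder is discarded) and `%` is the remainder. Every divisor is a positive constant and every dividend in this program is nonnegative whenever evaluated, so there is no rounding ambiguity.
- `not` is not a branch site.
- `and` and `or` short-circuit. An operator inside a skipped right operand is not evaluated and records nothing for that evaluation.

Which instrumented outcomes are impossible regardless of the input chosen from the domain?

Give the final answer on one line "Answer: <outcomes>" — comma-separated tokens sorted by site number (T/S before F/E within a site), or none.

sweeping the full domain (140 inputs) for each outcome:
  reachable outcomes have witnesses, e.g. B1=T (e.g. b=1, v=1), B1=F (e.g. b=1, v=0), B2=T (e.g. b=7, v=0), B2=F (e.g. b=1, v=0)

Answer: none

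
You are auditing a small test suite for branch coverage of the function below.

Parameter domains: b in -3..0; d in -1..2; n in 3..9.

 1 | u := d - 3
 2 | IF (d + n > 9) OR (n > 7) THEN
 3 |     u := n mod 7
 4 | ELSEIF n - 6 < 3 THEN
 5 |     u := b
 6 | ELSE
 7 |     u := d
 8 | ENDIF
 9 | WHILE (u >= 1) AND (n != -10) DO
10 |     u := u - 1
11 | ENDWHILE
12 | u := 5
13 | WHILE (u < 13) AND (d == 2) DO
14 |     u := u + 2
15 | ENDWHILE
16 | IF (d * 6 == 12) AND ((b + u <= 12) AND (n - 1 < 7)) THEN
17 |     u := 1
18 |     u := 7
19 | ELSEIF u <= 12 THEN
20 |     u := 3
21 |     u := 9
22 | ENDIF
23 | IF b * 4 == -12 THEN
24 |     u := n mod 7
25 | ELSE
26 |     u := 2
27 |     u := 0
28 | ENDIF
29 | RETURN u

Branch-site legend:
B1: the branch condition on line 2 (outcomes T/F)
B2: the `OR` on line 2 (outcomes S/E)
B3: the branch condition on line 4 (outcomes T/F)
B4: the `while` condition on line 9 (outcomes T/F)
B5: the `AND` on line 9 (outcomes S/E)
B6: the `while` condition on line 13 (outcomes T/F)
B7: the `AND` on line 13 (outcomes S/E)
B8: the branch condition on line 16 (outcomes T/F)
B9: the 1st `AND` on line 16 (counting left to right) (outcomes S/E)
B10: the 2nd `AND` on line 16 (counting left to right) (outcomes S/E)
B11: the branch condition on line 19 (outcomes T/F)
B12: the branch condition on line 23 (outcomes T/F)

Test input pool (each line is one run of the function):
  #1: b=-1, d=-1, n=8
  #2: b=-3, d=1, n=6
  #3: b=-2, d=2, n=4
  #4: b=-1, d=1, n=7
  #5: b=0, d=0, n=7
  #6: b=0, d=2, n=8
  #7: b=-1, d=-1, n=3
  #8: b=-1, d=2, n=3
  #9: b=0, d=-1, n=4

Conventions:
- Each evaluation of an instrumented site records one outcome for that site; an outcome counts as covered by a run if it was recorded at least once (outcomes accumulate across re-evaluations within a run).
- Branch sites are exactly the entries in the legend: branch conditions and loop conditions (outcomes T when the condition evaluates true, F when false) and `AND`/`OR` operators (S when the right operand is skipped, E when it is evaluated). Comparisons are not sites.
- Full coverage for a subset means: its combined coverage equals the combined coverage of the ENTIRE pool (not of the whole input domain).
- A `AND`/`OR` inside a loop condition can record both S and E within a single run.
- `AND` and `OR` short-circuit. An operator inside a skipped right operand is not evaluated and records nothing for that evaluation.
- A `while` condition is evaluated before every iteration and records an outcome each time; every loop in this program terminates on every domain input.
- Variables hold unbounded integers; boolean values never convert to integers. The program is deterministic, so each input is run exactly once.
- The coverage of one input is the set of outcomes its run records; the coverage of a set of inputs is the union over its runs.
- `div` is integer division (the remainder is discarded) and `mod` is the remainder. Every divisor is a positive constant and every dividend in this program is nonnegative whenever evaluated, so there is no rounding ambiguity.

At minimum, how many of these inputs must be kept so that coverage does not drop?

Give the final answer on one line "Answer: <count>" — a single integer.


test 1 (b=-1, d=-1, n=8) fires B2->E, B1->T, B5->E, B4->T, B5->S, B4->F, B7->E, B6->F, B9->S, B8->F, B11->T, B12->F; hits B1=T, B2=E, B4=T, B4=F, B5=S, B5=E, B6=F, B7=E, B8=F, B9=S, B11=T, B12=F
test 2 (b=-3, d=1, n=6) fires B2->E, B1->F, B3->T, B5->S, B4->F, B7->E, B6->F, B9->S, B8->F, B11->T, B12->T; hits B1=F, B2=E, B3=T, B4=F, B5=S, B6=F, B7=E, B8=F, B9=S, B11=T, B12=T
test 3 (b=-2, d=2, n=4) fires B2->E, B1->F, B3->T, B5->S, B4->F, B7->E, B6->T, B7->E, B6->T, B7->E, B6->T, B7->E, B6->T, B7->S, ...; hits B1=F, B2=E, B3=T, B4=F, B5=S, B6=T, B6=F, B7=S, B7=E, B8=T, B9=E, B10=E, B12=F
test 4 (b=-1, d=1, n=7) fires B2->E, B1->F, B3->T, B5->S, B4->F, B7->E, B6->F, B9->S, B8->F, B11->T, B12->F; hits B1=F, B2=E, B3=T, B4=F, B5=S, B6=F, B7=E, B8=F, B9=S, B11=T, B12=F
test 5 (b=0, d=0, n=7) fires B2->E, B1->F, B3->T, B5->S, B4->F, B7->E, B6->F, B9->S, B8->F, B11->T, B12->F; hits B1=F, B2=E, B3=T, B4=F, B5=S, B6=F, B7=E, B8=F, B9=S, B11=T, B12=F
test 6 (b=0, d=2, n=8) fires B2->S, B1->T, B5->E, B4->T, B5->S, B4->F, B7->E, B6->T, B7->E, B6->T, B7->E, B6->T, B7->E, B6->T, ...; hits B1=T, B2=S, B4=T, B4=F, B5=S, B5=E, B6=T, B6=F, B7=S, B7=E, B8=F, B9=E, B10=S, B11=F, B12=F
test 7 (b=-1, d=-1, n=3) fires B2->E, B1->F, B3->T, B5->S, B4->F, B7->E, B6->F, B9->S, B8->F, B11->T, B12->F; hits B1=F, B2=E, B3=T, B4=F, B5=S, B6=F, B7=E, B8=F, B9=S, B11=T, B12=F
test 8 (b=-1, d=2, n=3) fires B2->E, B1->F, B3->T, B5->S, B4->F, B7->E, B6->T, B7->E, B6->T, B7->E, B6->T, B7->E, B6->T, B7->S, ...; hits B1=F, B2=E, B3=T, B4=F, B5=S, B6=T, B6=F, B7=S, B7=E, B8=T, B9=E, B10=E, B12=F
test 9 (b=0, d=-1, n=4) fires B2->E, B1->F, B3->T, B5->S, B4->F, B7->E, B6->F, B9->S, B8->F, B11->T, B12->F; hits B1=F, B2=E, B3=T, B4=F, B5=S, B6=F, B7=E, B8=F, B9=S, B11=T, B12=F
together the pool reaches 23 outcomes: B1=T, B1=F, B2=S, B2=E, B3=T, B4=T, B4=F, B5=S, B5=E, B6=T, B6=F, B7=S, B7=E, B8=T, B8=F, B9=S, B9=E, B10=S, B10=E, B11=T, B11=F, B12=T, B12=F
checked all size-1 subsets: none covers 23 outcomes (max 15/23)
checked all size-2 subsets: none covers 23 outcomes (max 21/23)
inputs {2, 3, 6} (size 3) cover everything; no size-3 subset with a lexicographically smaller index list covers all 23
Answer: 3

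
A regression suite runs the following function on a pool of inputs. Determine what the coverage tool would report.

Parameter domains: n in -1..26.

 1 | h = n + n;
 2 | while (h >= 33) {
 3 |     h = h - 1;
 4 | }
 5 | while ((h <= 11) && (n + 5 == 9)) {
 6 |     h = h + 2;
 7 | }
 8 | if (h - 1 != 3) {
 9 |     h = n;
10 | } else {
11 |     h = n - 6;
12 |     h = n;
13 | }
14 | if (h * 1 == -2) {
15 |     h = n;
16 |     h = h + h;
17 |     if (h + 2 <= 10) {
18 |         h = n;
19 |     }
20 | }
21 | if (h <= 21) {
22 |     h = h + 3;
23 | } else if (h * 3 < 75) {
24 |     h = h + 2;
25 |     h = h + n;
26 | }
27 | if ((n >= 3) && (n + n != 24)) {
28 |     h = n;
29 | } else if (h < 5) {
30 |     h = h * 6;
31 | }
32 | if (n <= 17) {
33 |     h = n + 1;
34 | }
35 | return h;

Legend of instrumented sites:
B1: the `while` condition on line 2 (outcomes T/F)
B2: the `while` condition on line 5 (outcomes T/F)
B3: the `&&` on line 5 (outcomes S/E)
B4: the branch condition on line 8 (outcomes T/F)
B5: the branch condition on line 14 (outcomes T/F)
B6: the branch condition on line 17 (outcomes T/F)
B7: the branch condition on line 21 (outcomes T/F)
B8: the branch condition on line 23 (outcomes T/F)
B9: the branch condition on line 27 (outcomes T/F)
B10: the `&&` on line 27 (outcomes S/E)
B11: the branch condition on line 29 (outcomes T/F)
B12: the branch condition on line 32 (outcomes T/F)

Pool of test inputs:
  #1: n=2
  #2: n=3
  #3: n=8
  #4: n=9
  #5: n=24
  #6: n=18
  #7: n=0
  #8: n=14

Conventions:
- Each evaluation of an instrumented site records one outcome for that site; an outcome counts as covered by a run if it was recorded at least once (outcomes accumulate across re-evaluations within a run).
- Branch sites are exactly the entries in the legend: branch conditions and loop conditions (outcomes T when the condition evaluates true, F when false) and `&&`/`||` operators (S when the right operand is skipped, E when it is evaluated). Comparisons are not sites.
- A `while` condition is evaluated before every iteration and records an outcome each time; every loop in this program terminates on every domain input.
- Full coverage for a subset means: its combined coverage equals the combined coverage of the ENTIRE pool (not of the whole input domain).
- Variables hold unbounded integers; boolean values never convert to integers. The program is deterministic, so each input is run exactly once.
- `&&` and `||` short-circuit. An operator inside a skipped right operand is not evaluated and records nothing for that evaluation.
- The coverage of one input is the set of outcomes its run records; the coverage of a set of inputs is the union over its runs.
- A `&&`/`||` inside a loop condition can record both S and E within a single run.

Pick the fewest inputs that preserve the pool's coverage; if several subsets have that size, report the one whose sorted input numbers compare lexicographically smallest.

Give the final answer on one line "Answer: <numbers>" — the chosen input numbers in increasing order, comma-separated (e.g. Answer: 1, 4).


#1 (n=2) -> covered: B1=F, B2=F, B3=E, B4=F, B5=F, B7=T, B9=F, B10=S, B11=F, B12=T
#2 (n=3) -> covered: B1=F, B2=F, B3=E, B4=T, B5=F, B7=T, B9=T, B10=E, B12=T
#3 (n=8) -> covered: B1=F, B2=F, B3=S, B4=T, B5=F, B7=T, B9=T, B10=E, B12=T
#4 (n=9) -> covered: B1=F, B2=F, B3=S, B4=T, B5=F, B7=T, B9=T, B10=E, B12=T
#5 (n=24) -> covered: B1=T, B1=F, B2=F, B3=S, B4=T, B5=F, B7=F, B8=T, B9=T, B10=E, B12=F
#6 (n=18) -> covered: B1=T, B1=F, B2=F, B3=S, B4=T, B5=F, B7=T, B9=T, B10=E, B12=F
#7 (n=0) -> covered: B1=F, B2=F, B3=E, B4=T, B5=F, B7=T, B9=F, B10=S, B11=T, B12=T
#8 (n=14) -> covered: B1=F, B2=F, B3=S, B4=T, B5=F, B7=T, B9=T, B10=E, B12=T
pool-wide coverage (19 outcomes): B1=T, B1=F, B2=F, B3=S, B3=E, B4=T, B4=F, B5=F, B7=T, B7=F, B8=T, B9=T, B9=F, B10=S, B10=E, B11=T, B11=F, B12=T, B12=F
size 1 is not enough: best union over all size-1 subsets is 11/19
size 2 is not enough: best union over all size-2 subsets is 18/19
the canonical winner is {1, 5, 7}: size 3, full 19-outcome coverage, earliest index list among size-3 covers
Answer: 1, 5, 7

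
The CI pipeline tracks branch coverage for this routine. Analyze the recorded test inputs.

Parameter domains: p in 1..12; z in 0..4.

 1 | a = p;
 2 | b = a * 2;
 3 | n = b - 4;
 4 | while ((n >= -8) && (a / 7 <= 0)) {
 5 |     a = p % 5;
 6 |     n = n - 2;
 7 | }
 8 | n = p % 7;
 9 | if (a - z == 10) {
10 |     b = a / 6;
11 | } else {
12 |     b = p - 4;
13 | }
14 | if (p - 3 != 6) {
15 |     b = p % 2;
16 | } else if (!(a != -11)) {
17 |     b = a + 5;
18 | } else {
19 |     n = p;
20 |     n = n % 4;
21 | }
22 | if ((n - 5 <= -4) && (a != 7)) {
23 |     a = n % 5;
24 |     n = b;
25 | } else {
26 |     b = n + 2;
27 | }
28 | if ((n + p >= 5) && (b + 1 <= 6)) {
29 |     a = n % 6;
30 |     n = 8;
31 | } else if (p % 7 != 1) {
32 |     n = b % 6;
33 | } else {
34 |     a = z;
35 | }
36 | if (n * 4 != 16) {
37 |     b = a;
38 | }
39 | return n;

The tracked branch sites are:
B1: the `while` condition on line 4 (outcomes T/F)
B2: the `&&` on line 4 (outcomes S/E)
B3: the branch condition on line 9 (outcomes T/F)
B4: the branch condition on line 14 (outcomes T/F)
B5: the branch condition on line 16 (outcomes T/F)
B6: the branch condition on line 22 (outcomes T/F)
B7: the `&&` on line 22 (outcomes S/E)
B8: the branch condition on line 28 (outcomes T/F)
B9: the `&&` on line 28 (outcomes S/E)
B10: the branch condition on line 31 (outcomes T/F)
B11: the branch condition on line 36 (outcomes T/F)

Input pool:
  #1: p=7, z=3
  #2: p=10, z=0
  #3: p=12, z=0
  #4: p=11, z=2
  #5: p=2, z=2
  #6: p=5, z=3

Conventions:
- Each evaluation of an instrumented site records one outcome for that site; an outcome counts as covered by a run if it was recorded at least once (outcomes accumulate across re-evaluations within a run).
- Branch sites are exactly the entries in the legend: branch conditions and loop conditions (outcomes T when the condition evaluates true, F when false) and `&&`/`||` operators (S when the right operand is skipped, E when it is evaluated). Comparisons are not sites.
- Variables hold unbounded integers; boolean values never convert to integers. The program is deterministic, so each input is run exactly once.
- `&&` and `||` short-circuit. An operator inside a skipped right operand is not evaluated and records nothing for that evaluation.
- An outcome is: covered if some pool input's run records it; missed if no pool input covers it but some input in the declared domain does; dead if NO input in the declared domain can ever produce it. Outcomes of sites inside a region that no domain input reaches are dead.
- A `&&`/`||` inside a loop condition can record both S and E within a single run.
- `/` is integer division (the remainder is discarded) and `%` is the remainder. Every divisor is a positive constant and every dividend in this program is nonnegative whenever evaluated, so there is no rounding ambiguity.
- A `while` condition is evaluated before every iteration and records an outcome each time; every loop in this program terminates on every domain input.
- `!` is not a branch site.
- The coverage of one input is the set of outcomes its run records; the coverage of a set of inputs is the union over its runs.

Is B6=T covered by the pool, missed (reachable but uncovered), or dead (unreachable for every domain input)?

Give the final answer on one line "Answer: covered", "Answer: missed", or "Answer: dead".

no pool input records B6=T
but domain input (p=1, z=0) does record it -> reachable, so missed

Answer: missed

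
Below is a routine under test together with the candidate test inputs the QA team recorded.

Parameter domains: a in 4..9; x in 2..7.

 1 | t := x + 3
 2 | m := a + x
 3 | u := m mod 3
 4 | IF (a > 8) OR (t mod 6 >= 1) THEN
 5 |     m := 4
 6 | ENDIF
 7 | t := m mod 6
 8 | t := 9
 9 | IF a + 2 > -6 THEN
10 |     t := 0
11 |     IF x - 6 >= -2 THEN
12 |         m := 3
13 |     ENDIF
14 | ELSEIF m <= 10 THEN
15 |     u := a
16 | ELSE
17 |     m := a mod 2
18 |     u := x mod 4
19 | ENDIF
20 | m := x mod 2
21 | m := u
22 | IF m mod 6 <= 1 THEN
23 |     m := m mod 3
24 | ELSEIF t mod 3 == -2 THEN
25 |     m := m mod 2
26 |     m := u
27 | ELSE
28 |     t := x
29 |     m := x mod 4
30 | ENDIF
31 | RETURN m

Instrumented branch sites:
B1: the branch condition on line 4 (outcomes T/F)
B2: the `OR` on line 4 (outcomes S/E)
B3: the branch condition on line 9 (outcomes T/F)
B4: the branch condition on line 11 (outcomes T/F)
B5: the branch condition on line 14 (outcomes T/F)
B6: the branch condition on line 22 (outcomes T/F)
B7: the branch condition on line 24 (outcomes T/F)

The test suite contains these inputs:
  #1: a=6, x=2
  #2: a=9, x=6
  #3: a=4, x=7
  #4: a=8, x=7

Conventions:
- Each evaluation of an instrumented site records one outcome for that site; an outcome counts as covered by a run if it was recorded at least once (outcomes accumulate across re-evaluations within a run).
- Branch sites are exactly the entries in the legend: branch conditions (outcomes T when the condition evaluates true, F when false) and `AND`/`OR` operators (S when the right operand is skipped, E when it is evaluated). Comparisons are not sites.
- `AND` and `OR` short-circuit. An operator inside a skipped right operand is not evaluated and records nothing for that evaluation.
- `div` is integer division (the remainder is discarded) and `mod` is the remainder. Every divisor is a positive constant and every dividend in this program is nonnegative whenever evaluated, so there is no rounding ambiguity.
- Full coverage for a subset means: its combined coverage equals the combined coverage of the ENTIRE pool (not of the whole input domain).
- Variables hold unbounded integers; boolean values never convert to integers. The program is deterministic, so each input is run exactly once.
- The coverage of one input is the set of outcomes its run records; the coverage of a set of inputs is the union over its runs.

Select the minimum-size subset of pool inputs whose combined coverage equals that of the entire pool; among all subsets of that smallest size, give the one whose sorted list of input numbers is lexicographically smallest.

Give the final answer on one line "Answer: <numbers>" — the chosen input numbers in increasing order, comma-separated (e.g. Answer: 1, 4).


test 1 (a=6, x=2) fires B2->E, B1->T, B3->T, B4->F, B6->F, B7->F; hits B1=T, B2=E, B3=T, B4=F, B6=F, B7=F
test 2 (a=9, x=6) fires B2->S, B1->T, B3->T, B4->T, B6->T; hits B1=T, B2=S, B3=T, B4=T, B6=T
test 3 (a=4, x=7) fires B2->E, B1->T, B3->T, B4->T, B6->F, B7->F; hits B1=T, B2=E, B3=T, B4=T, B6=F, B7=F
test 4 (a=8, x=7) fires B2->E, B1->T, B3->T, B4->T, B6->T; hits B1=T, B2=E, B3=T, B4=T, B6=T
pool-wide coverage (9 outcomes): B1=T, B2=S, B2=E, B3=T, B4=T, B4=F, B6=T, B6=F, B7=F
size 1 is not enough: best union over all size-1 subsets is 6/9
the canonical winner is {1, 2}: size 2, full 9-outcome coverage, earliest index list among size-2 covers
Answer: 1, 2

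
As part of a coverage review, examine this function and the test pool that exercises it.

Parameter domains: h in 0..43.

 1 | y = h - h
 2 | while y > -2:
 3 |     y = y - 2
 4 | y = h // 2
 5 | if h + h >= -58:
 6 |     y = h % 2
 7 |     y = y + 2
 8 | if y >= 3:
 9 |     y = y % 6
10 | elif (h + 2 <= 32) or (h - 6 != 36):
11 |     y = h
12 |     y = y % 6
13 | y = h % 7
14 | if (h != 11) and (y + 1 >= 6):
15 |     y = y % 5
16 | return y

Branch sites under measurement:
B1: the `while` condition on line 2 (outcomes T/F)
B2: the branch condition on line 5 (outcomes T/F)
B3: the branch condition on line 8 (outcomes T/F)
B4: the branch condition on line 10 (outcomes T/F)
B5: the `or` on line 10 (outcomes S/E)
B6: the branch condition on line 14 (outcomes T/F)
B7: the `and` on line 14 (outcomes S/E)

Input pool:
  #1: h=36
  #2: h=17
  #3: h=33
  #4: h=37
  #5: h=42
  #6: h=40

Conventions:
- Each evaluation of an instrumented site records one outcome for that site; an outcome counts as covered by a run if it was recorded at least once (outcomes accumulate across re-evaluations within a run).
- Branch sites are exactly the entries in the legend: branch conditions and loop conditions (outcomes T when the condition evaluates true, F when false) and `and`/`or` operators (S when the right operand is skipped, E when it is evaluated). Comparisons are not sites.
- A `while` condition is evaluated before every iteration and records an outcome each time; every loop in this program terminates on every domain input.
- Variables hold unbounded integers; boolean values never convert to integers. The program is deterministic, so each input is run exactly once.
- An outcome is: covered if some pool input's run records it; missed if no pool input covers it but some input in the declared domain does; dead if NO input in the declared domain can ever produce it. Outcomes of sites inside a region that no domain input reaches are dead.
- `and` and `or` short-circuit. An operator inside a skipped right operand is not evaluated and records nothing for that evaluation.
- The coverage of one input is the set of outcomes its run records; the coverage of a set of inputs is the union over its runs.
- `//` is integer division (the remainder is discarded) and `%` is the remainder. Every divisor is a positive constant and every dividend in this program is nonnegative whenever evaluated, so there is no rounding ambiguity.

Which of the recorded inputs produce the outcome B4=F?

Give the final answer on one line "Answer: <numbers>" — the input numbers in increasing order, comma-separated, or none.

input #1 (h=36): does not record B4=F
input #2 (h=17): does not record B4=F
input #3 (h=33): does not record B4=F
input #4 (h=37): does not record B4=F
input #5 (h=42): records B4=F
input #6 (h=40): does not record B4=F

Answer: 5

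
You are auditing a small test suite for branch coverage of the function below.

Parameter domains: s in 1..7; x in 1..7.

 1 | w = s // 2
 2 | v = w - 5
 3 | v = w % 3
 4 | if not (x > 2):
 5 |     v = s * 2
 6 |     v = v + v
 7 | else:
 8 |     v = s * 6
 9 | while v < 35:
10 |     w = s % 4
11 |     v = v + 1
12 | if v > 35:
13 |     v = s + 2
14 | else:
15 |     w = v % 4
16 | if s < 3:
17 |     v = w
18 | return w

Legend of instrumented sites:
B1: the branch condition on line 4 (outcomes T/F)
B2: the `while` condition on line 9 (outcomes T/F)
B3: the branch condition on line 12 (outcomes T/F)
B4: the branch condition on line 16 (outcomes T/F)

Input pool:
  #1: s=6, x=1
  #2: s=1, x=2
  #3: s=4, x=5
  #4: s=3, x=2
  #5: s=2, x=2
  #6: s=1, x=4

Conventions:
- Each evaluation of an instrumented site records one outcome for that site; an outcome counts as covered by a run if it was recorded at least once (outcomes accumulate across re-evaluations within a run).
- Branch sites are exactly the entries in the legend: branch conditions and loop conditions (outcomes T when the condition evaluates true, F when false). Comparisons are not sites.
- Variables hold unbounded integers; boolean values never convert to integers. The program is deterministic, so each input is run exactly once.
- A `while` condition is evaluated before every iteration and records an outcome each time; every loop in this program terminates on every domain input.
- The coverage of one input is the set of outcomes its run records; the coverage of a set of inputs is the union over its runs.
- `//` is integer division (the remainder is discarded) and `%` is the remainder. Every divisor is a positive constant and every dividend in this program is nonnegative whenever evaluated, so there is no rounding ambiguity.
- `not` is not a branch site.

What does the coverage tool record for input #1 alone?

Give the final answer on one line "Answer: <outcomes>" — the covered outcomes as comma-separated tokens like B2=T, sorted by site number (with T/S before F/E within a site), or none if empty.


Simulating input #1 (s=6, x=1) step by step:
  B1->T, B2->T, B2->T, B2->T, B2->T, B2->T, B2->T, B2->T, B2->T, B2->T
  B2->T, B2->T, B2->F, B3->F, B4->F
distinct outcomes covered: B1=T, B2=T, B2=F, B3=F, B4=F
Answer: B1=T, B2=T, B2=F, B3=F, B4=F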